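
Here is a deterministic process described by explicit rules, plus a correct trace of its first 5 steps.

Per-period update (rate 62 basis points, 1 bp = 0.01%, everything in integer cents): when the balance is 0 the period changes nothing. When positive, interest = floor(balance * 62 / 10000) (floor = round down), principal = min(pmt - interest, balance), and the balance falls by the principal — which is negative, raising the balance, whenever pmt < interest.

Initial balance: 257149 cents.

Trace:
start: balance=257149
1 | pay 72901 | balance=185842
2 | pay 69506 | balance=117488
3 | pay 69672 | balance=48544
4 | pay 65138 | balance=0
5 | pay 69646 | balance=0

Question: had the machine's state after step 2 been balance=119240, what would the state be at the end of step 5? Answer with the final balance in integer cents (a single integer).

0

state after step 2 := balance=119240
3 | pay 69672 | balance=50307
4 | pay 65138 | balance=0
5 | pay 69646 | balance=0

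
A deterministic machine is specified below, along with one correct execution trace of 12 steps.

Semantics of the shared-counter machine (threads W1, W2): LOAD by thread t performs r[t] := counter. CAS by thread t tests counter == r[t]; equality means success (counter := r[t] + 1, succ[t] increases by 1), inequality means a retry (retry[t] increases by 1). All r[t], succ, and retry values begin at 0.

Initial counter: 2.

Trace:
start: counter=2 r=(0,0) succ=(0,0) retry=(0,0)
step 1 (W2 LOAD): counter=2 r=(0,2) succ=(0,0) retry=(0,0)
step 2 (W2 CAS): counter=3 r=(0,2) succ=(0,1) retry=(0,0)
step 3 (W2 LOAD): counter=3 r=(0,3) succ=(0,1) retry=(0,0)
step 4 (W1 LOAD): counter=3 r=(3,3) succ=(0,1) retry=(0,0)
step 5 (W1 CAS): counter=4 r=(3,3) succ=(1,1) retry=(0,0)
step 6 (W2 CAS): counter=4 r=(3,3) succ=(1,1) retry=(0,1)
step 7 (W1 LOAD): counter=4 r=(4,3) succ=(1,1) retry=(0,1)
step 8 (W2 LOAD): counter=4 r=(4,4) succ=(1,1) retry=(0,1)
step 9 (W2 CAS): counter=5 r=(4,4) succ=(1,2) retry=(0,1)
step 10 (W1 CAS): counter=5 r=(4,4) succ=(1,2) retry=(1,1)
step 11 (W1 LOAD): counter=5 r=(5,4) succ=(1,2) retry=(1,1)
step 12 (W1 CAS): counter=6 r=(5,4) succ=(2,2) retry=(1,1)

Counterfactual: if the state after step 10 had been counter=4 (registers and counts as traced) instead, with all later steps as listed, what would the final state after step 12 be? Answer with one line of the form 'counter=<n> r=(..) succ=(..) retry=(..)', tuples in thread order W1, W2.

counter=5 r=(4,4) succ=(2,2) retry=(1,1)

state after step 10 := counter=4 r=(4,4) succ=(1,2) retry=(1,1)
step 11 (W1 LOAD): counter=4 r=(4,4) succ=(1,2) retry=(1,1)
step 12 (W1 CAS): counter=5 r=(4,4) succ=(2,2) retry=(1,1)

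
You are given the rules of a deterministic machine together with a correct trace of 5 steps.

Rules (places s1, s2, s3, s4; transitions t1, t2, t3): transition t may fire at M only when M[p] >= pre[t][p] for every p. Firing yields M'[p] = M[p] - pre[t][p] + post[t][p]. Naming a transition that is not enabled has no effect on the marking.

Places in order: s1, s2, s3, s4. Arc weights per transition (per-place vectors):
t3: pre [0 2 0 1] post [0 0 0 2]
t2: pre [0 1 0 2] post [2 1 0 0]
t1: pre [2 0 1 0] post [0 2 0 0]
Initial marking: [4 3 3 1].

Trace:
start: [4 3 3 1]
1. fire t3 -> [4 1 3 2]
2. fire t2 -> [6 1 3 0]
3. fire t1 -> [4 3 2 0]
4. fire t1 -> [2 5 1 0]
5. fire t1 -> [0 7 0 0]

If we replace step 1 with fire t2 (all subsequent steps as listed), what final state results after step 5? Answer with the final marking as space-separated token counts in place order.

0 7 1 1

(re-executing from step 1 with the substitution; state before step 1: [4 3 3 1])
1. fire t2 -> [4 3 3 1]
2. fire t2 -> [4 3 3 1]
3. fire t1 -> [2 5 2 1]
4. fire t1 -> [0 7 1 1]
5. fire t1 -> [0 7 1 1]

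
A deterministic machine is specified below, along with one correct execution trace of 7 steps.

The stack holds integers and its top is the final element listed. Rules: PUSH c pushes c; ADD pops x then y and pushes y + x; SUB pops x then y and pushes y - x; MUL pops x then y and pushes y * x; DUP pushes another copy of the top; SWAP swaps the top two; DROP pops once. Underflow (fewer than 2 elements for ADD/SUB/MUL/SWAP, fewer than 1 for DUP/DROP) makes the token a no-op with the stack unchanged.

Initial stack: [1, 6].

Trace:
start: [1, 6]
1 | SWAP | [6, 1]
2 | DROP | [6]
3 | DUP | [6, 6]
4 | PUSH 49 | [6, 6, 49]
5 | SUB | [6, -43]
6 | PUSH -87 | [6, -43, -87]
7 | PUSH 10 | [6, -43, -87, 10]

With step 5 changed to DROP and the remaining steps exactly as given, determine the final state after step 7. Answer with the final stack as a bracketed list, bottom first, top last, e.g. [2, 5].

(re-executing from step 5 with the substitution; state before step 5: [6, 6, 49])
5 | DROP | [6, 6]
6 | PUSH -87 | [6, 6, -87]
7 | PUSH 10 | [6, 6, -87, 10]

[6, 6, -87, 10]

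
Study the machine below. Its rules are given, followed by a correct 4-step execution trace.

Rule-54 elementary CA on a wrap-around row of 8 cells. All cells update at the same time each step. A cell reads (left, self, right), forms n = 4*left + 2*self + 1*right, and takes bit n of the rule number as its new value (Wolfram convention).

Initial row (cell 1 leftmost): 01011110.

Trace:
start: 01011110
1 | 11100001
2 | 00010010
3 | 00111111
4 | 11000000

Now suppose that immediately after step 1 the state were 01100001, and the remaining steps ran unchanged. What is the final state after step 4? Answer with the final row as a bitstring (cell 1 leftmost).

10000010

state after step 1 := 01100001
2 | 10010011
3 | 01111100
4 | 10000010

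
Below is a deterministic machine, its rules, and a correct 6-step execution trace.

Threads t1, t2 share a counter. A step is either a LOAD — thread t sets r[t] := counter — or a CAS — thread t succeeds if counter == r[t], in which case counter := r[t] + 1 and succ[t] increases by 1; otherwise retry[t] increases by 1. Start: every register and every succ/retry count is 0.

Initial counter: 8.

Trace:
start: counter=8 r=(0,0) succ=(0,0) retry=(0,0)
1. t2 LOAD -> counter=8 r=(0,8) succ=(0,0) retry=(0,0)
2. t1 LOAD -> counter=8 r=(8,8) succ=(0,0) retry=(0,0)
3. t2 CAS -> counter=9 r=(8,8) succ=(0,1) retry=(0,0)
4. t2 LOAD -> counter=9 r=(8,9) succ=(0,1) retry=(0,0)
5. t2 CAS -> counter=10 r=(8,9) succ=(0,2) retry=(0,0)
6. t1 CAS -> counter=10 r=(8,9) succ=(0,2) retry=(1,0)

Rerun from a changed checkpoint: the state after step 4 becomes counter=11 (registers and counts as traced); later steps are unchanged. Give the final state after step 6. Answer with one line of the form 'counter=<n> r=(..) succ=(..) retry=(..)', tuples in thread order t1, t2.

counter=11 r=(8,9) succ=(0,1) retry=(1,1)

state after step 4 := counter=11 r=(8,9) succ=(0,1) retry=(0,0)
5. t2 CAS -> counter=11 r=(8,9) succ=(0,1) retry=(0,1)
6. t1 CAS -> counter=11 r=(8,9) succ=(0,1) retry=(1,1)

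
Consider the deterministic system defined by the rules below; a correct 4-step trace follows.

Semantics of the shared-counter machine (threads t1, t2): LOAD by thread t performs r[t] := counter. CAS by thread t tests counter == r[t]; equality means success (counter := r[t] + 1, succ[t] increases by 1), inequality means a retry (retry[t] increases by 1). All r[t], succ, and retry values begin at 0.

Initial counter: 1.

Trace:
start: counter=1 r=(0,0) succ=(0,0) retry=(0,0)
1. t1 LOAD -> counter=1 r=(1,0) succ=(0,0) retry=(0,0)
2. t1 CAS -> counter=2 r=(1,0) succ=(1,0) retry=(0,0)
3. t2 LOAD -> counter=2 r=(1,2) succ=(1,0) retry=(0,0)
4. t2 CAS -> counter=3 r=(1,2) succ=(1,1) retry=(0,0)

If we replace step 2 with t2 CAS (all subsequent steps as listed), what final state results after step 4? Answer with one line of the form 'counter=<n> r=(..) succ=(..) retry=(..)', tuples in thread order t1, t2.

(re-executing from step 2 with the substitution; state before step 2: counter=1 r=(1,0) succ=(0,0) retry=(0,0))
2. t2 CAS -> counter=1 r=(1,0) succ=(0,0) retry=(0,1)
3. t2 LOAD -> counter=1 r=(1,1) succ=(0,0) retry=(0,1)
4. t2 CAS -> counter=2 r=(1,1) succ=(0,1) retry=(0,1)

counter=2 r=(1,1) succ=(0,1) retry=(0,1)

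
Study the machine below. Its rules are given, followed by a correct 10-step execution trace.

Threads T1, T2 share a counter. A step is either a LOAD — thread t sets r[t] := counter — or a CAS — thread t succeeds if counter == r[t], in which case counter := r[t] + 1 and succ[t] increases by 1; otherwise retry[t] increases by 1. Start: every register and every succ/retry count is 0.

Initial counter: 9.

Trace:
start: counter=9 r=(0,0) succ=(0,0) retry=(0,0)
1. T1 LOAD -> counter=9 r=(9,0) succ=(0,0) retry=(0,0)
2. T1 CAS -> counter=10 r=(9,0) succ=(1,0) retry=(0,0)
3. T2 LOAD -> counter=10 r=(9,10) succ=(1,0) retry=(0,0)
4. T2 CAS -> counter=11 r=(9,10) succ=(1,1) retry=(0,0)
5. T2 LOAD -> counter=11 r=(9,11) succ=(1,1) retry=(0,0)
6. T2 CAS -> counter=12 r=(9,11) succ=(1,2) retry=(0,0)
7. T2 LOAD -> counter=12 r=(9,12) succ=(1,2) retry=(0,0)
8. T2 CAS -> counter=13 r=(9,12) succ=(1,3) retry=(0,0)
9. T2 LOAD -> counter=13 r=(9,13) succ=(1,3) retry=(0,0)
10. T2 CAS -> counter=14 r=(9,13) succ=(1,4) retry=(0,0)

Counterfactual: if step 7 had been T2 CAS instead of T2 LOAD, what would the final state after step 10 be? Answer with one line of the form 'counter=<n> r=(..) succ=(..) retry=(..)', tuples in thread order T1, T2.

(re-executing from step 7 with the substitution; state before step 7: counter=12 r=(9,11) succ=(1,2) retry=(0,0))
7. T2 CAS -> counter=12 r=(9,11) succ=(1,2) retry=(0,1)
8. T2 CAS -> counter=12 r=(9,11) succ=(1,2) retry=(0,2)
9. T2 LOAD -> counter=12 r=(9,12) succ=(1,2) retry=(0,2)
10. T2 CAS -> counter=13 r=(9,12) succ=(1,3) retry=(0,2)

counter=13 r=(9,12) succ=(1,3) retry=(0,2)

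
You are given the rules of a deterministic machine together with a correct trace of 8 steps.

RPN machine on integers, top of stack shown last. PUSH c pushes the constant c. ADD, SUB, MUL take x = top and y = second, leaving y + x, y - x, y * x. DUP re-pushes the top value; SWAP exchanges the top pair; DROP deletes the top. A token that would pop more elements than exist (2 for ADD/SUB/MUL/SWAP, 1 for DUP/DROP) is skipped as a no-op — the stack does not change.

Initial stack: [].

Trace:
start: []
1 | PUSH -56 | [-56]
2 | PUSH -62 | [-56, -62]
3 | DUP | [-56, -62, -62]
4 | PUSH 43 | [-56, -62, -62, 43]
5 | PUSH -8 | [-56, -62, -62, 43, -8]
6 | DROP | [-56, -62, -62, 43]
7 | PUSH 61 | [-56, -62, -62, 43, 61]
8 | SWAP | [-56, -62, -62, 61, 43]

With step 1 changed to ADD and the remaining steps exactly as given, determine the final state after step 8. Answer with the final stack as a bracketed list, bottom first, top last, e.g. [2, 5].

(re-executing from step 1 with the substitution; state before step 1: [])
1 | ADD | []
2 | PUSH -62 | [-62]
3 | DUP | [-62, -62]
4 | PUSH 43 | [-62, -62, 43]
5 | PUSH -8 | [-62, -62, 43, -8]
6 | DROP | [-62, -62, 43]
7 | PUSH 61 | [-62, -62, 43, 61]
8 | SWAP | [-62, -62, 61, 43]

[-62, -62, 61, 43]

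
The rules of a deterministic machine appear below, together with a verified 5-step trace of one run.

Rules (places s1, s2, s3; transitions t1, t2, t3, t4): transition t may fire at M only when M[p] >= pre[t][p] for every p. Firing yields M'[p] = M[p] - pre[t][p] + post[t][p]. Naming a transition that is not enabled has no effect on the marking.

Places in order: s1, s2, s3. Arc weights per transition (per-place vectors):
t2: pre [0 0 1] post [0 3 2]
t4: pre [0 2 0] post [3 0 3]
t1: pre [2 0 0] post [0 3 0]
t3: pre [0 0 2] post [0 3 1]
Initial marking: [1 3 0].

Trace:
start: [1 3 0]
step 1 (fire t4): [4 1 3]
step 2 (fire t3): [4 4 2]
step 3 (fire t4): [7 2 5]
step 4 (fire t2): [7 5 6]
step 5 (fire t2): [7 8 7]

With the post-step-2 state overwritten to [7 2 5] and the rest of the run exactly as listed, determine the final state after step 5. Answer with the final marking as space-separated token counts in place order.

10 6 10

state after step 2 := [7 2 5]
step 3 (fire t4): [10 0 8]
step 4 (fire t2): [10 3 9]
step 5 (fire t2): [10 6 10]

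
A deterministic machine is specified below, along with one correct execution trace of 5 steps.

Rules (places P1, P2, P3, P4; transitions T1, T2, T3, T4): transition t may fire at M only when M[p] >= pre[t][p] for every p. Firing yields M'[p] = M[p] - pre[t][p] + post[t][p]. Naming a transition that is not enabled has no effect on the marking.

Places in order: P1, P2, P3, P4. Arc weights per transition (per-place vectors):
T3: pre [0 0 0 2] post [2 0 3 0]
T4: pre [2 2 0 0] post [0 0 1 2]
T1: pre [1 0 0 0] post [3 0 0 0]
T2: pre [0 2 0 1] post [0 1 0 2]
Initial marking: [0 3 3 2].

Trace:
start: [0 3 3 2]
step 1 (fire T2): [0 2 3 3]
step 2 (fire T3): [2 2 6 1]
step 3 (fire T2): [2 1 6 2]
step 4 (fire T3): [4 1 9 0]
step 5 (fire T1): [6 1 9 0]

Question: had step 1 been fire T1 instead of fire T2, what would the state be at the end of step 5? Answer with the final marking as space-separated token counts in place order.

(re-executing from step 1 with the substitution; state before step 1: [0 3 3 2])
step 1 (fire T1): [0 3 3 2]
step 2 (fire T3): [2 3 6 0]
step 3 (fire T2): [2 3 6 0]
step 4 (fire T3): [2 3 6 0]
step 5 (fire T1): [4 3 6 0]

4 3 6 0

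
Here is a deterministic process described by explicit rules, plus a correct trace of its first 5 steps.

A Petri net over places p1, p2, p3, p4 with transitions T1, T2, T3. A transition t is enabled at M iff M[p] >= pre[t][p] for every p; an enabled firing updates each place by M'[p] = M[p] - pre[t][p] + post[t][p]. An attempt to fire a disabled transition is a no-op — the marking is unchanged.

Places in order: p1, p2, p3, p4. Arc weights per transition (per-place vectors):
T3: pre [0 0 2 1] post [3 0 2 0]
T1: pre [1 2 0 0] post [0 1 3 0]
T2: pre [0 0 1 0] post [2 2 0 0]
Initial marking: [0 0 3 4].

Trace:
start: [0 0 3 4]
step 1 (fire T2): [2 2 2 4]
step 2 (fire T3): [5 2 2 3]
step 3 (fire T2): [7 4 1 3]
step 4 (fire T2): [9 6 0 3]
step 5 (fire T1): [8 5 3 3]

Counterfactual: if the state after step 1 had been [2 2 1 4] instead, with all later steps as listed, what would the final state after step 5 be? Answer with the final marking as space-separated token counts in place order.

state after step 1 := [2 2 1 4]
step 2 (fire T3): [2 2 1 4]
step 3 (fire T2): [4 4 0 4]
step 4 (fire T2): [4 4 0 4]
step 5 (fire T1): [3 3 3 4]

3 3 3 4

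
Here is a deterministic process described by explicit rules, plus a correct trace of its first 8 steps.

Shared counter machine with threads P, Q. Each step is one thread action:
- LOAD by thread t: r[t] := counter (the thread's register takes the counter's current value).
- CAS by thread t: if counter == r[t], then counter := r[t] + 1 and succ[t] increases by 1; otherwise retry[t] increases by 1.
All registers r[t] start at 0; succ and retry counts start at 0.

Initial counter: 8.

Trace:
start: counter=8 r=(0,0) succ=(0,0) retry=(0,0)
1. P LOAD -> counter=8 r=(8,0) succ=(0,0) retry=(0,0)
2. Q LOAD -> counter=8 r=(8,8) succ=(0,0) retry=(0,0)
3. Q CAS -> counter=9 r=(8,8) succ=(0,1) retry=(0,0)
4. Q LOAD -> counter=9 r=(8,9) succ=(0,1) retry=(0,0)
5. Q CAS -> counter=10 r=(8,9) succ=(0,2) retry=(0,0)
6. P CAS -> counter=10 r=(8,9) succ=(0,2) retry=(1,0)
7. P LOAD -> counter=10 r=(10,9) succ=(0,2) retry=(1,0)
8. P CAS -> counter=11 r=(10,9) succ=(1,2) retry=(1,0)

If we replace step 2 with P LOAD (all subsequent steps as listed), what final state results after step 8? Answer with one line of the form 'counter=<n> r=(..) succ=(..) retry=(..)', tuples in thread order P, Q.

(re-executing from step 2 with the substitution; state before step 2: counter=8 r=(8,0) succ=(0,0) retry=(0,0))
2. P LOAD -> counter=8 r=(8,0) succ=(0,0) retry=(0,0)
3. Q CAS -> counter=8 r=(8,0) succ=(0,0) retry=(0,1)
4. Q LOAD -> counter=8 r=(8,8) succ=(0,0) retry=(0,1)
5. Q CAS -> counter=9 r=(8,8) succ=(0,1) retry=(0,1)
6. P CAS -> counter=9 r=(8,8) succ=(0,1) retry=(1,1)
7. P LOAD -> counter=9 r=(9,8) succ=(0,1) retry=(1,1)
8. P CAS -> counter=10 r=(9,8) succ=(1,1) retry=(1,1)

counter=10 r=(9,8) succ=(1,1) retry=(1,1)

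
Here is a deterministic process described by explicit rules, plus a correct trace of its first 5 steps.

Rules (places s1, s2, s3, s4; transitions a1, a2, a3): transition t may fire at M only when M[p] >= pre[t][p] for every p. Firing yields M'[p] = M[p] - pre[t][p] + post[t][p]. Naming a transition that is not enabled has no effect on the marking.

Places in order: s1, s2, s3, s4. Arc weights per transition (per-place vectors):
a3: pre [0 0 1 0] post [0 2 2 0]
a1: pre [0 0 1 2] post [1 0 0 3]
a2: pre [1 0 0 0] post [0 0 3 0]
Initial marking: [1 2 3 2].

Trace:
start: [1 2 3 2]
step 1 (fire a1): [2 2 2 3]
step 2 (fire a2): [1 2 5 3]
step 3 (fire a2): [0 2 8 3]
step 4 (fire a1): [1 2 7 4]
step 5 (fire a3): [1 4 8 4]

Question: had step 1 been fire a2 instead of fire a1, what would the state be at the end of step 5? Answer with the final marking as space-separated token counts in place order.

(re-executing from step 1 with the substitution; state before step 1: [1 2 3 2])
step 1 (fire a2): [0 2 6 2]
step 2 (fire a2): [0 2 6 2]
step 3 (fire a2): [0 2 6 2]
step 4 (fire a1): [1 2 5 3]
step 5 (fire a3): [1 4 6 3]

1 4 6 3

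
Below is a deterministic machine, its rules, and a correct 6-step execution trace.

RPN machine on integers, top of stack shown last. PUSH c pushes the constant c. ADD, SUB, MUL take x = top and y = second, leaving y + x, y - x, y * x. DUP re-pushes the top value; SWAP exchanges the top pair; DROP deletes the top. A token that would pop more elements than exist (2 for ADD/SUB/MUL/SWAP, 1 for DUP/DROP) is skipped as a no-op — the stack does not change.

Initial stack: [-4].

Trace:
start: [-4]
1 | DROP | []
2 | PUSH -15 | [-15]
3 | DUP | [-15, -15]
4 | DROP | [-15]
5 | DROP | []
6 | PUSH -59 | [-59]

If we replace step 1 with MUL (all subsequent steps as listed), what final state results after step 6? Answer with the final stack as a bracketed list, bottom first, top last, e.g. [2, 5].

(re-executing from step 1 with the substitution; state before step 1: [-4])
1 | MUL | [-4]
2 | PUSH -15 | [-4, -15]
3 | DUP | [-4, -15, -15]
4 | DROP | [-4, -15]
5 | DROP | [-4]
6 | PUSH -59 | [-4, -59]

[-4, -59]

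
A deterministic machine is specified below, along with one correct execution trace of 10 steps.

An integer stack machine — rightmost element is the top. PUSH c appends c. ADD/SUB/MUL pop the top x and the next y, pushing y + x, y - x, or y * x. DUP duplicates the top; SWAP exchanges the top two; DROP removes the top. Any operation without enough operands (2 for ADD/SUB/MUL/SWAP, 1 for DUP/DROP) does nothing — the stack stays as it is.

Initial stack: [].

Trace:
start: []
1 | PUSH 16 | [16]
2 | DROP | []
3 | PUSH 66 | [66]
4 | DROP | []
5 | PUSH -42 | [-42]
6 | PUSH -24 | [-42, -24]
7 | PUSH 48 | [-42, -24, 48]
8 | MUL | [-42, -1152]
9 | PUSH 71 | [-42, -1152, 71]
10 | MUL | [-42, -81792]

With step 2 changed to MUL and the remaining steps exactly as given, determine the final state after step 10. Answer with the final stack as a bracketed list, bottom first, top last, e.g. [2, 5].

(re-executing from step 2 with the substitution; state before step 2: [16])
2 | MUL | [16]
3 | PUSH 66 | [16, 66]
4 | DROP | [16]
5 | PUSH -42 | [16, -42]
6 | PUSH -24 | [16, -42, -24]
7 | PUSH 48 | [16, -42, -24, 48]
8 | MUL | [16, -42, -1152]
9 | PUSH 71 | [16, -42, -1152, 71]
10 | MUL | [16, -42, -81792]

[16, -42, -81792]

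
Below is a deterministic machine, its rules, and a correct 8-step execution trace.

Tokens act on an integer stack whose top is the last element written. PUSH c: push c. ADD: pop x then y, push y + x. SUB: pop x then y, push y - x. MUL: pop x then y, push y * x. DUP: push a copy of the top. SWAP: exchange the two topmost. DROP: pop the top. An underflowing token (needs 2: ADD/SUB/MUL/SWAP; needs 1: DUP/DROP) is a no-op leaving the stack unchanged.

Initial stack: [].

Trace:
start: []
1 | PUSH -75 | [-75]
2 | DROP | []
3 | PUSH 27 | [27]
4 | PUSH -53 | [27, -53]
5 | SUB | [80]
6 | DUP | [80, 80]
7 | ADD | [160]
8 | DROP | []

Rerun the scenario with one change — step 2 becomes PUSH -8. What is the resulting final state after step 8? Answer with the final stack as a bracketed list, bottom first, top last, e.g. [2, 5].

[-75, -8]

(re-executing from step 2 with the substitution; state before step 2: [-75])
2 | PUSH -8 | [-75, -8]
3 | PUSH 27 | [-75, -8, 27]
4 | PUSH -53 | [-75, -8, 27, -53]
5 | SUB | [-75, -8, 80]
6 | DUP | [-75, -8, 80, 80]
7 | ADD | [-75, -8, 160]
8 | DROP | [-75, -8]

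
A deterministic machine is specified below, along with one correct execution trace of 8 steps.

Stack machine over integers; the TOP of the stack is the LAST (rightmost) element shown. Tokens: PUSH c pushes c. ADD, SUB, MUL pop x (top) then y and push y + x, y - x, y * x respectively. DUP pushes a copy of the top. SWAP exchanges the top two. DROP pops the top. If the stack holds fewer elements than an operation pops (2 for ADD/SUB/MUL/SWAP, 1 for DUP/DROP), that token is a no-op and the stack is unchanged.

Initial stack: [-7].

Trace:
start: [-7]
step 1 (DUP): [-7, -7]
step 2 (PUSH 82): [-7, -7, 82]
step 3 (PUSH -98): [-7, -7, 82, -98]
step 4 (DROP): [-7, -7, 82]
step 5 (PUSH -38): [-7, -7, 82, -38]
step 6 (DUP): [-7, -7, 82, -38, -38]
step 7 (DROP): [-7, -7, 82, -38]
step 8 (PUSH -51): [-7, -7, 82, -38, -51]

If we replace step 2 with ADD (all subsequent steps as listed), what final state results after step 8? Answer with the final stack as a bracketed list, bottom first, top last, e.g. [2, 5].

[-14, -38, -51]

(re-executing from step 2 with the substitution; state before step 2: [-7, -7])
step 2 (ADD): [-14]
step 3 (PUSH -98): [-14, -98]
step 4 (DROP): [-14]
step 5 (PUSH -38): [-14, -38]
step 6 (DUP): [-14, -38, -38]
step 7 (DROP): [-14, -38]
step 8 (PUSH -51): [-14, -38, -51]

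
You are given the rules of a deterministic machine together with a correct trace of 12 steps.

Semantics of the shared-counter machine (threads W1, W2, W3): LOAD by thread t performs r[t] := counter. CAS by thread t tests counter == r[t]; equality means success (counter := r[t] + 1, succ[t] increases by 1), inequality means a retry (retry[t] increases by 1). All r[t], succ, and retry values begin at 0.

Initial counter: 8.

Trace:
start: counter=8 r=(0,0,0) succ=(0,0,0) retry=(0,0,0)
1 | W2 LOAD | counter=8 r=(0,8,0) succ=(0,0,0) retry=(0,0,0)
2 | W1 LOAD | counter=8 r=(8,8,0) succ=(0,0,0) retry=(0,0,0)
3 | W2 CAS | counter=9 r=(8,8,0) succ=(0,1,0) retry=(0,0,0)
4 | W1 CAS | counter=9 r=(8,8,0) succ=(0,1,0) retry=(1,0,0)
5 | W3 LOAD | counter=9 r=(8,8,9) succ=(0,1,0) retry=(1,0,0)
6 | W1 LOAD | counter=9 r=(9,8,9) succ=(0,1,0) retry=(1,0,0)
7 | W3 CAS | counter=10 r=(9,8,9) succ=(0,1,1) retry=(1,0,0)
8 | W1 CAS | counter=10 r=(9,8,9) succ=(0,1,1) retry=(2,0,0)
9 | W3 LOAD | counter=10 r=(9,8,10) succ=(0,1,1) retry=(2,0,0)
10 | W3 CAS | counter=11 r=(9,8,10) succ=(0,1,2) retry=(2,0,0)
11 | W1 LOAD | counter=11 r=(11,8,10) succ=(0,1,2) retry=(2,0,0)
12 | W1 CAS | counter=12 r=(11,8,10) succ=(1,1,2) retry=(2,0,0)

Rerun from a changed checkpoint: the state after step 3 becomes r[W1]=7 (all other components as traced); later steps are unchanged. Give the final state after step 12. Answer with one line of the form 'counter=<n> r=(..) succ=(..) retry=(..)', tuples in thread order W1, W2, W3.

counter=12 r=(11,8,10) succ=(1,1,2) retry=(2,0,0)

state after step 3 := counter=9 r=(7,8,0) succ=(0,1,0) retry=(0,0,0)
4 | W1 CAS | counter=9 r=(7,8,0) succ=(0,1,0) retry=(1,0,0)
5 | W3 LOAD | counter=9 r=(7,8,9) succ=(0,1,0) retry=(1,0,0)
6 | W1 LOAD | counter=9 r=(9,8,9) succ=(0,1,0) retry=(1,0,0)
7 | W3 CAS | counter=10 r=(9,8,9) succ=(0,1,1) retry=(1,0,0)
8 | W1 CAS | counter=10 r=(9,8,9) succ=(0,1,1) retry=(2,0,0)
9 | W3 LOAD | counter=10 r=(9,8,10) succ=(0,1,1) retry=(2,0,0)
10 | W3 CAS | counter=11 r=(9,8,10) succ=(0,1,2) retry=(2,0,0)
11 | W1 LOAD | counter=11 r=(11,8,10) succ=(0,1,2) retry=(2,0,0)
12 | W1 CAS | counter=12 r=(11,8,10) succ=(1,1,2) retry=(2,0,0)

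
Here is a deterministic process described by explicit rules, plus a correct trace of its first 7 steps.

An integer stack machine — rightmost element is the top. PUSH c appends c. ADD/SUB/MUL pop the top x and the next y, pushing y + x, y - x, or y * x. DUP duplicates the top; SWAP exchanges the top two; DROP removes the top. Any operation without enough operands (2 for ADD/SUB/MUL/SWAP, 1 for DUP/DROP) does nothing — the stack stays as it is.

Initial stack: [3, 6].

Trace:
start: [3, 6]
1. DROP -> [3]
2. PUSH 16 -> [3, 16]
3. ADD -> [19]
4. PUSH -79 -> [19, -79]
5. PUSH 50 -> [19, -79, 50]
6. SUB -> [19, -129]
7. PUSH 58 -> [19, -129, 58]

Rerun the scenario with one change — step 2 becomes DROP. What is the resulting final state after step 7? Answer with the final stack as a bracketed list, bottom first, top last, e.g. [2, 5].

(re-executing from step 2 with the substitution; state before step 2: [3])
2. DROP -> []
3. ADD -> []
4. PUSH -79 -> [-79]
5. PUSH 50 -> [-79, 50]
6. SUB -> [-129]
7. PUSH 58 -> [-129, 58]

[-129, 58]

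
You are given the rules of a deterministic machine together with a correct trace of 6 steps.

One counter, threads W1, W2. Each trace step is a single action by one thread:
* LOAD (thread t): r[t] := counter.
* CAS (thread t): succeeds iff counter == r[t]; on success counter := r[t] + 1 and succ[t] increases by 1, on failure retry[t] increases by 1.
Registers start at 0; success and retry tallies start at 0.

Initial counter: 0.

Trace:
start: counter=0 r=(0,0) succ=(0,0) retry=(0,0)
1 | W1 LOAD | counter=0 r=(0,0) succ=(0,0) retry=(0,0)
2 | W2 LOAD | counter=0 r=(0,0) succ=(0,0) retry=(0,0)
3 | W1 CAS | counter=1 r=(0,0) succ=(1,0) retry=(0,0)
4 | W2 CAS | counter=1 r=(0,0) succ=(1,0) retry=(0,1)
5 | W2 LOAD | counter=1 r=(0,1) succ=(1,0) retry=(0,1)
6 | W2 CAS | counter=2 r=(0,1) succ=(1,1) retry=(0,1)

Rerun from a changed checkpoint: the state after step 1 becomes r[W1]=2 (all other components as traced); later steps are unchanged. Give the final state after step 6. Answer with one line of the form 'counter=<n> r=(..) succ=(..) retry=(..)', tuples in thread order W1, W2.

counter=2 r=(2,1) succ=(0,2) retry=(1,0)

state after step 1 := counter=0 r=(2,0) succ=(0,0) retry=(0,0)
2 | W2 LOAD | counter=0 r=(2,0) succ=(0,0) retry=(0,0)
3 | W1 CAS | counter=0 r=(2,0) succ=(0,0) retry=(1,0)
4 | W2 CAS | counter=1 r=(2,0) succ=(0,1) retry=(1,0)
5 | W2 LOAD | counter=1 r=(2,1) succ=(0,1) retry=(1,0)
6 | W2 CAS | counter=2 r=(2,1) succ=(0,2) retry=(1,0)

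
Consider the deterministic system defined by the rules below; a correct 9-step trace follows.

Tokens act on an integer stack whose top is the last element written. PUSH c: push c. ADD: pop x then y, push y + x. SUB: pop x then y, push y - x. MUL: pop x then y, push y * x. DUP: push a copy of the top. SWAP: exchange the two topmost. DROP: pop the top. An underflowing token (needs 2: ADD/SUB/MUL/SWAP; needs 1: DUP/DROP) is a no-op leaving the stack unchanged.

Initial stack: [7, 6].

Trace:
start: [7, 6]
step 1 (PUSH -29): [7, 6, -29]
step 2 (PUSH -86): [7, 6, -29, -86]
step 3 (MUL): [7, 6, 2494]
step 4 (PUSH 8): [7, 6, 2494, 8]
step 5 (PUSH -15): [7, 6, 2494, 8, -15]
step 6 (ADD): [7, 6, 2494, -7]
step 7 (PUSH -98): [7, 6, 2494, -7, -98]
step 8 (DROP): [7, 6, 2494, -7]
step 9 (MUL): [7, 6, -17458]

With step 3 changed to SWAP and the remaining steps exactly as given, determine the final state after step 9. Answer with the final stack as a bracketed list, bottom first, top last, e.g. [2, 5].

[7, 6, -86, 203]

(re-executing from step 3 with the substitution; state before step 3: [7, 6, -29, -86])
step 3 (SWAP): [7, 6, -86, -29]
step 4 (PUSH 8): [7, 6, -86, -29, 8]
step 5 (PUSH -15): [7, 6, -86, -29, 8, -15]
step 6 (ADD): [7, 6, -86, -29, -7]
step 7 (PUSH -98): [7, 6, -86, -29, -7, -98]
step 8 (DROP): [7, 6, -86, -29, -7]
step 9 (MUL): [7, 6, -86, 203]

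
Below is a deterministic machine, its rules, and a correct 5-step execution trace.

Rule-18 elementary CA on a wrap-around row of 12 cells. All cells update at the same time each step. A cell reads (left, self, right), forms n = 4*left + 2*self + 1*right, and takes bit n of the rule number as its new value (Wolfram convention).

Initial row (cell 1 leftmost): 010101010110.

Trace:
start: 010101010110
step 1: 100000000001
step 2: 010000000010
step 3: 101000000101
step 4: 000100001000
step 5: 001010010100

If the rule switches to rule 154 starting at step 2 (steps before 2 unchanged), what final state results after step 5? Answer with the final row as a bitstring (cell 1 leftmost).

000010011000

(re-executing steps 2..5 under rule 154; state before step 2: 100000000001)
step 2: 010000000011
step 3: 001000000110
step 4: 010100001101
step 5: 000010011000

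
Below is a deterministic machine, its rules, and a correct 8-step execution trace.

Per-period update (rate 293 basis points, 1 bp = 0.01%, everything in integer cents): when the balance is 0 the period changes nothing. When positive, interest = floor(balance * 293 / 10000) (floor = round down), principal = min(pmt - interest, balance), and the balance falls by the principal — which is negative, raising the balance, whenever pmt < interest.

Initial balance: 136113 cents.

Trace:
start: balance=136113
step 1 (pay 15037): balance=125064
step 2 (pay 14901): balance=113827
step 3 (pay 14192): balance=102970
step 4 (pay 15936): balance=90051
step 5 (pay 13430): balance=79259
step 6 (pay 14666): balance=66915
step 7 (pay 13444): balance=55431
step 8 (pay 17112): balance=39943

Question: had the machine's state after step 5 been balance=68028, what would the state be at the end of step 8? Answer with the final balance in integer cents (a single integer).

state after step 5 := balance=68028
step 6 (pay 14666): balance=55355
step 7 (pay 13444): balance=43532
step 8 (pay 17112): balance=27695

27695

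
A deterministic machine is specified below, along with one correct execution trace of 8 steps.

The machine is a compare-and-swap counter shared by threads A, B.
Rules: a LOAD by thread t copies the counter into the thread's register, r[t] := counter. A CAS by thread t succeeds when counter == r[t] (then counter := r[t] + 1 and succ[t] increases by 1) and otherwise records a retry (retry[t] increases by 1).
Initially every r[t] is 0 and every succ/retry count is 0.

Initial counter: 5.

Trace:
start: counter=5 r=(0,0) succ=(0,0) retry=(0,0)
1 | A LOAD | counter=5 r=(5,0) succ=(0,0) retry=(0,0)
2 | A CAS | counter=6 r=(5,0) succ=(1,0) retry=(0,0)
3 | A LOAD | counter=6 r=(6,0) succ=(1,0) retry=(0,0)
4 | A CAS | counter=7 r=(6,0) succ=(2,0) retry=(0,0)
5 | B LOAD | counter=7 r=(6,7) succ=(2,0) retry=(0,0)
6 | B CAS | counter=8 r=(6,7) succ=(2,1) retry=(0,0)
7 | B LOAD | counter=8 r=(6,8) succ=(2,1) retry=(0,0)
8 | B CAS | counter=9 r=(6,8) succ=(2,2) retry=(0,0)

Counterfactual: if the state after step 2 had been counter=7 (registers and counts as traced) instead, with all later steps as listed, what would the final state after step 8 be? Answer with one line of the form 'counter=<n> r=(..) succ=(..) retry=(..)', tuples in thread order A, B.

counter=10 r=(7,9) succ=(2,2) retry=(0,0)

state after step 2 := counter=7 r=(5,0) succ=(1,0) retry=(0,0)
3 | A LOAD | counter=7 r=(7,0) succ=(1,0) retry=(0,0)
4 | A CAS | counter=8 r=(7,0) succ=(2,0) retry=(0,0)
5 | B LOAD | counter=8 r=(7,8) succ=(2,0) retry=(0,0)
6 | B CAS | counter=9 r=(7,8) succ=(2,1) retry=(0,0)
7 | B LOAD | counter=9 r=(7,9) succ=(2,1) retry=(0,0)
8 | B CAS | counter=10 r=(7,9) succ=(2,2) retry=(0,0)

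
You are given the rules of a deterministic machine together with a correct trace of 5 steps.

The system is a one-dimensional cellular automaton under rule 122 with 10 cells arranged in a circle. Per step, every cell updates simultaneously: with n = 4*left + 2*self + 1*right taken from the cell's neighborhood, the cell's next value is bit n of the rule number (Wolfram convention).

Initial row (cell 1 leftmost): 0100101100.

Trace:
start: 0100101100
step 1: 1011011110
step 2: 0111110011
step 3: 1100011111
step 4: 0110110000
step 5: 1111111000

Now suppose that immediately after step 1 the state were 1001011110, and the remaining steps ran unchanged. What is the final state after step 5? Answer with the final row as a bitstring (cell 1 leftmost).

0000000000

state after step 1 := 1001011110
step 2: 0110110011
step 3: 1111111111
step 4: 0000000000
step 5: 0000000000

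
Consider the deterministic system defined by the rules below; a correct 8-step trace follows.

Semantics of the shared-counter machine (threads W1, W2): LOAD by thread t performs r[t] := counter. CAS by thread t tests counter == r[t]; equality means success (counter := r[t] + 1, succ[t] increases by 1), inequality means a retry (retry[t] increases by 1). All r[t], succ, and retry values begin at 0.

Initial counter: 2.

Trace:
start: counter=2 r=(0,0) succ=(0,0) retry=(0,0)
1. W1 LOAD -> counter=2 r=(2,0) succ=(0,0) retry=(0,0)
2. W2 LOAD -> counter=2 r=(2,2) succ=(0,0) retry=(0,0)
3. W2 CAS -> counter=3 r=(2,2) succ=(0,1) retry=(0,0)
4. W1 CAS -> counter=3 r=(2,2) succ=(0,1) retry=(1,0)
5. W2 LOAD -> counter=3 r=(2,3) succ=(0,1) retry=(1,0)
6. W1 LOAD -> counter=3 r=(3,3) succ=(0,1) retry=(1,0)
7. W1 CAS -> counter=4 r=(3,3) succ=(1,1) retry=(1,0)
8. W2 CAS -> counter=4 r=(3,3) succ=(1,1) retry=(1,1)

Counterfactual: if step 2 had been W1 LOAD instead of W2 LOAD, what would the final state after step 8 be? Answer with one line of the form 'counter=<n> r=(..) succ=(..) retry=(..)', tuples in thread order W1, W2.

(re-executing from step 2 with the substitution; state before step 2: counter=2 r=(2,0) succ=(0,0) retry=(0,0))
2. W1 LOAD -> counter=2 r=(2,0) succ=(0,0) retry=(0,0)
3. W2 CAS -> counter=2 r=(2,0) succ=(0,0) retry=(0,1)
4. W1 CAS -> counter=3 r=(2,0) succ=(1,0) retry=(0,1)
5. W2 LOAD -> counter=3 r=(2,3) succ=(1,0) retry=(0,1)
6. W1 LOAD -> counter=3 r=(3,3) succ=(1,0) retry=(0,1)
7. W1 CAS -> counter=4 r=(3,3) succ=(2,0) retry=(0,1)
8. W2 CAS -> counter=4 r=(3,3) succ=(2,0) retry=(0,2)

counter=4 r=(3,3) succ=(2,0) retry=(0,2)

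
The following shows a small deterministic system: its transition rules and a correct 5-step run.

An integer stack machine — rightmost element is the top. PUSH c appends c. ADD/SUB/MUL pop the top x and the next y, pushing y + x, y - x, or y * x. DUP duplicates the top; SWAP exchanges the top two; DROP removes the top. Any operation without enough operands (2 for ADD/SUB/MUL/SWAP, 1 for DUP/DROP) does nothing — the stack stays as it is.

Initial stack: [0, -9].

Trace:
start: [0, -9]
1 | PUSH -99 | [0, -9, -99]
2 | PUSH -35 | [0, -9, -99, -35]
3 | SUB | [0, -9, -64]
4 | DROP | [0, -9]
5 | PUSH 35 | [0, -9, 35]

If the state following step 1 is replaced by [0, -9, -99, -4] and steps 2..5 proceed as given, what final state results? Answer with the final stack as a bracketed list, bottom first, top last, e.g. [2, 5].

[0, -9, -99, 35]

state after step 1 := [0, -9, -99, -4]
2 | PUSH -35 | [0, -9, -99, -4, -35]
3 | SUB | [0, -9, -99, 31]
4 | DROP | [0, -9, -99]
5 | PUSH 35 | [0, -9, -99, 35]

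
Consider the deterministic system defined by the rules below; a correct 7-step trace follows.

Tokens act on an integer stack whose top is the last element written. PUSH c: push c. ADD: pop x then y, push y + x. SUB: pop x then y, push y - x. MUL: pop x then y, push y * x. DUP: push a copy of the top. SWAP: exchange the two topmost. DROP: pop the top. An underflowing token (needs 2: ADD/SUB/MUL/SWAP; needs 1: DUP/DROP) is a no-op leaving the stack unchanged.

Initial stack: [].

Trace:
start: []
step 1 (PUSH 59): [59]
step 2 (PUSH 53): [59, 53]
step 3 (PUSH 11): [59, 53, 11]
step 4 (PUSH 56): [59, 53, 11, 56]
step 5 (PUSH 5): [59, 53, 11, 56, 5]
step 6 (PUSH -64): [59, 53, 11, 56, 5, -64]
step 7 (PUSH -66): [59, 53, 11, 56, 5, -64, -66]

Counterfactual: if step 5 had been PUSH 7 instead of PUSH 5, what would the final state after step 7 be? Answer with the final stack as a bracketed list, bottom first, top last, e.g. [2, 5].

[59, 53, 11, 56, 7, -64, -66]

(re-executing from step 5 with the substitution; state before step 5: [59, 53, 11, 56])
step 5 (PUSH 7): [59, 53, 11, 56, 7]
step 6 (PUSH -64): [59, 53, 11, 56, 7, -64]
step 7 (PUSH -66): [59, 53, 11, 56, 7, -64, -66]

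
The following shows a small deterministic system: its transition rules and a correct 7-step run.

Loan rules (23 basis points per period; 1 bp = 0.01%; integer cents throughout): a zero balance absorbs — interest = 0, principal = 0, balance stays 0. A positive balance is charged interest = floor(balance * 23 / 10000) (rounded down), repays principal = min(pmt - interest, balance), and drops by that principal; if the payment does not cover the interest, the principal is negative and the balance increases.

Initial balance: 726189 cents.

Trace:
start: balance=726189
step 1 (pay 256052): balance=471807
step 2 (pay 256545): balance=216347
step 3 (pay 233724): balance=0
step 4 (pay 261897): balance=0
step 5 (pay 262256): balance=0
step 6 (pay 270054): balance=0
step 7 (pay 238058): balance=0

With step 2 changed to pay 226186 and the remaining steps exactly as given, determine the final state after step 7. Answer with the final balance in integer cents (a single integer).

(re-executing from step 2 with the substitution; state before step 2: balance=471807)
step 2 (pay 226186): balance=246706
step 3 (pay 233724): balance=13549
step 4 (pay 261897): balance=0
step 5 (pay 262256): balance=0
step 6 (pay 270054): balance=0
step 7 (pay 238058): balance=0

0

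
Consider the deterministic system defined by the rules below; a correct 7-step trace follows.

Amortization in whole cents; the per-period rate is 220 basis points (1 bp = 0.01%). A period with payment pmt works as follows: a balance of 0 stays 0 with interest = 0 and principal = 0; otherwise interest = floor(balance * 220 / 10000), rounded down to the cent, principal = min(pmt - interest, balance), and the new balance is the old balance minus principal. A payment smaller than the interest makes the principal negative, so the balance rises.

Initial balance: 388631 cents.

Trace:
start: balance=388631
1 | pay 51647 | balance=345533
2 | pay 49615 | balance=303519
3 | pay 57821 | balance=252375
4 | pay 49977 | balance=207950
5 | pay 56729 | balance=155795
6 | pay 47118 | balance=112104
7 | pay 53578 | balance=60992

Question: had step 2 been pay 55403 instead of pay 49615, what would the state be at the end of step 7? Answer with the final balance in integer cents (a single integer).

54539

(re-executing from step 2 with the substitution; state before step 2: balance=345533)
2 | pay 55403 | balance=297731
3 | pay 57821 | balance=246460
4 | pay 49977 | balance=201905
5 | pay 56729 | balance=149617
6 | pay 47118 | balance=105790
7 | pay 53578 | balance=54539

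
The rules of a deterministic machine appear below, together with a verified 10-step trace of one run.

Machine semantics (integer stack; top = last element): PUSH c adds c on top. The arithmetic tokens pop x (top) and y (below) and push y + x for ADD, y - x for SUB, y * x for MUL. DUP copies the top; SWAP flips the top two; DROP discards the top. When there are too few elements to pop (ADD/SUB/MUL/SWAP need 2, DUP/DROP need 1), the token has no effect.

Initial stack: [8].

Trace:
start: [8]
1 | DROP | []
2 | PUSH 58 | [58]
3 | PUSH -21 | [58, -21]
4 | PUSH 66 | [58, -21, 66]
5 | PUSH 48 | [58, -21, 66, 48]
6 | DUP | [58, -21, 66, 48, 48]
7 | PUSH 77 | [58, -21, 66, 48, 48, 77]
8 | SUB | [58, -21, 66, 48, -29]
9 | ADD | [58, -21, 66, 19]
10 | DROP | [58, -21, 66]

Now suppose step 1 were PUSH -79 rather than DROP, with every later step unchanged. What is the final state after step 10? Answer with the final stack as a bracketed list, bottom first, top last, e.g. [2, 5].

(re-executing from step 1 with the substitution; state before step 1: [8])
1 | PUSH -79 | [8, -79]
2 | PUSH 58 | [8, -79, 58]
3 | PUSH -21 | [8, -79, 58, -21]
4 | PUSH 66 | [8, -79, 58, -21, 66]
5 | PUSH 48 | [8, -79, 58, -21, 66, 48]
6 | DUP | [8, -79, 58, -21, 66, 48, 48]
7 | PUSH 77 | [8, -79, 58, -21, 66, 48, 48, 77]
8 | SUB | [8, -79, 58, -21, 66, 48, -29]
9 | ADD | [8, -79, 58, -21, 66, 19]
10 | DROP | [8, -79, 58, -21, 66]

[8, -79, 58, -21, 66]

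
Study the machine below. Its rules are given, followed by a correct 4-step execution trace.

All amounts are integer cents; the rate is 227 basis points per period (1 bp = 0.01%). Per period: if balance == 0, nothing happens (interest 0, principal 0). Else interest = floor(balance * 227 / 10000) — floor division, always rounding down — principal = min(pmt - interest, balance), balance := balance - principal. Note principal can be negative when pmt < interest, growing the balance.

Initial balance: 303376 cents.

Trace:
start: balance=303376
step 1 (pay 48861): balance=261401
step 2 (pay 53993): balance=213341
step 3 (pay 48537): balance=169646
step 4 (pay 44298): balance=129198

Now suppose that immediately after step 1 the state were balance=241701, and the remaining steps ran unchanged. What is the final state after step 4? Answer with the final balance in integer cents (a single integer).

state after step 1 := balance=241701
step 2 (pay 53993): balance=193194
step 3 (pay 48537): balance=149042
step 4 (pay 44298): balance=108127

108127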